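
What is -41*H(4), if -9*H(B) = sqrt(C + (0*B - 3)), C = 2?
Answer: 41*I/9 ≈ 4.5556*I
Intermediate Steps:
H(B) = -I/9 (H(B) = -sqrt(2 + (0*B - 3))/9 = -sqrt(2 + (0 - 3))/9 = -sqrt(2 - 3)/9 = -I/9)
-41*H(4) = -(-41)*I/9 = 41*I/9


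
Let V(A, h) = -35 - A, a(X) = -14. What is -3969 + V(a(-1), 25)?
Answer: -3990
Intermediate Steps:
-3969 + V(a(-1), 25) = -3969 + (-35 - 1*(-14)) = -3969 + (-35 + 14) = -3969 - 21 = -3990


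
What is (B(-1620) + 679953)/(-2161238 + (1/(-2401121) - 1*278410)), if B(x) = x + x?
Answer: -1624869795273/5857890045409 ≈ -0.27738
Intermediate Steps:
B(x) = 2*x
(B(-1620) + 679953)/(-2161238 + (1/(-2401121) - 1*278410)) = (2*(-1620) + 679953)/(-2161238 + (1/(-2401121) - 1*278410)) = (-3240 + 679953)/(-2161238 + (-1/2401121 - 278410)) = 676713/(-2161238 - 668496097611/2401121) = 676713/(-5857890045409/2401121) = 676713*(-2401121/5857890045409) = -1624869795273/5857890045409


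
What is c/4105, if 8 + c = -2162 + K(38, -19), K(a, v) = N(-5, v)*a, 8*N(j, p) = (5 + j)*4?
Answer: -434/821 ≈ -0.52862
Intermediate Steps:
N(j, p) = 5/2 + j/2 (N(j, p) = ((5 + j)*4)/8 = (20 + 4*j)/8 = 5/2 + j/2)
K(a, v) = 0 (K(a, v) = (5/2 + (½)*(-5))*a = (5/2 - 5/2)*a = 0*a = 0)
c = -2170 (c = -8 + (-2162 + 0) = -8 - 2162 = -2170)
c/4105 = -2170/4105 = -2170*1/4105 = -434/821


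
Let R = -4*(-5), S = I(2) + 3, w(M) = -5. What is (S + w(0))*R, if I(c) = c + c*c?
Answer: 80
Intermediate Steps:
I(c) = c + c²
S = 9 (S = 2*(1 + 2) + 3 = 2*3 + 3 = 6 + 3 = 9)
R = 20
(S + w(0))*R = (9 - 5)*20 = 4*20 = 80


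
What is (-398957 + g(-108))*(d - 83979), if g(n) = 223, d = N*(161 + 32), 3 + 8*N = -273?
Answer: 36140252925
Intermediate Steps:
N = -69/2 (N = -3/8 + (⅛)*(-273) = -3/8 - 273/8 = -69/2 ≈ -34.500)
d = -13317/2 (d = -69*(161 + 32)/2 = -69/2*193 = -13317/2 ≈ -6658.5)
(-398957 + g(-108))*(d - 83979) = (-398957 + 223)*(-13317/2 - 83979) = -398734*(-181275/2) = 36140252925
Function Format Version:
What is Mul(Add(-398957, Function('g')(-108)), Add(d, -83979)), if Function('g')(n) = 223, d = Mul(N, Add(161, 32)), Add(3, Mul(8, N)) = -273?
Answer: 36140252925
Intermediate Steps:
N = Rational(-69, 2) (N = Add(Rational(-3, 8), Mul(Rational(1, 8), -273)) = Add(Rational(-3, 8), Rational(-273, 8)) = Rational(-69, 2) ≈ -34.500)
d = Rational(-13317, 2) (d = Mul(Rational(-69, 2), Add(161, 32)) = Mul(Rational(-69, 2), 193) = Rational(-13317, 2) ≈ -6658.5)
Mul(Add(-398957, Function('g')(-108)), Add(d, -83979)) = Mul(Add(-398957, 223), Add(Rational(-13317, 2), -83979)) = Mul(-398734, Rational(-181275, 2)) = 36140252925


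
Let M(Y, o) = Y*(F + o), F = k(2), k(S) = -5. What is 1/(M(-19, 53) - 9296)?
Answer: -1/10208 ≈ -9.7962e-5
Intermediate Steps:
F = -5
M(Y, o) = Y*(-5 + o)
1/(M(-19, 53) - 9296) = 1/(-19*(-5 + 53) - 9296) = 1/(-19*48 - 9296) = 1/(-912 - 9296) = 1/(-10208) = -1/10208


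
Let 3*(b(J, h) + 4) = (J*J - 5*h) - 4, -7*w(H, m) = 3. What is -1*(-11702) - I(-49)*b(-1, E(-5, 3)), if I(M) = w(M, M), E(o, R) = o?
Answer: 81924/7 ≈ 11703.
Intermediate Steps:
w(H, m) = -3/7 (w(H, m) = -⅐*3 = -3/7)
I(M) = -3/7
b(J, h) = -16/3 - 5*h/3 + J²/3 (b(J, h) = -4 + ((J*J - 5*h) - 4)/3 = -4 + ((J² - 5*h) - 4)/3 = -4 + (-4 + J² - 5*h)/3 = -4 + (-4/3 - 5*h/3 + J²/3) = -16/3 - 5*h/3 + J²/3)
-1*(-11702) - I(-49)*b(-1, E(-5, 3)) = -1*(-11702) - (-3)*(-16/3 - 5/3*(-5) + (⅓)*(-1)²)/7 = 11702 - (-3)*(-16/3 + 25/3 + (⅓)*1)/7 = 11702 - (-3)*(-16/3 + 25/3 + ⅓)/7 = 11702 - (-3)*10/(7*3) = 11702 - 1*(-10/7) = 11702 + 10/7 = 81924/7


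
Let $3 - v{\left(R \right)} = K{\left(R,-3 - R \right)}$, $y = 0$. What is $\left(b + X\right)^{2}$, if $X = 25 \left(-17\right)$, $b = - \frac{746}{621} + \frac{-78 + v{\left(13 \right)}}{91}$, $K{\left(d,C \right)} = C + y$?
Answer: $\frac{581856410890000}{3193493121} \approx 1.822 \cdot 10^{5}$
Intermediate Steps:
$K{\left(d,C \right)} = C$ ($K{\left(d,C \right)} = C + 0 = C$)
$v{\left(R \right)} = 6 + R$ ($v{\left(R \right)} = 3 - \left(-3 - R\right) = 3 + \left(3 + R\right) = 6 + R$)
$b = - \frac{104525}{56511}$ ($b = - \frac{746}{621} + \frac{-78 + \left(6 + 13\right)}{91} = \left(-746\right) \frac{1}{621} + \left(-78 + 19\right) \frac{1}{91} = - \frac{746}{621} - \frac{59}{91} = - \frac{104525}{56511} \approx -1.8496$)
$X = -425$
$\left(b + X\right)^{2} = \left(- \frac{104525}{56511} - 425\right)^{2} = \left(- \frac{24121700}{56511}\right)^{2} = \frac{581856410890000}{3193493121}$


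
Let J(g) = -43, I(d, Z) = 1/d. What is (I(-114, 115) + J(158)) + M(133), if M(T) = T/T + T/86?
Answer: -99173/2451 ≈ -40.462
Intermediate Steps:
M(T) = 1 + T/86 (M(T) = 1 + T*(1/86) = 1 + T/86)
(I(-114, 115) + J(158)) + M(133) = (1/(-114) - 43) + (1 + (1/86)*133) = (-1/114 - 43) + (1 + 133/86) = -4903/114 + 219/86 = -99173/2451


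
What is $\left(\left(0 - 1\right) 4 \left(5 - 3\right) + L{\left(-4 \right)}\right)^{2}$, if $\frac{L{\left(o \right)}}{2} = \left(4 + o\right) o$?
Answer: $64$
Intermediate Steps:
$L{\left(o \right)} = 2 o \left(4 + o\right)$ ($L{\left(o \right)} = 2 \left(4 + o\right) o = 2 o \left(4 + o\right)$)
$\left(\left(0 - 1\right) 4 \left(5 - 3\right) + L{\left(-4 \right)}\right)^{2} = \left(\left(0 - 1\right) 4 \left(5 - 3\right) + 2 \left(-4\right) \left(4 - 4\right)\right)^{2} = \left(- 4 \cdot 2 + 2 \left(-4\right) 0\right)^{2} = \left(\left(-1\right) 8 + 0\right)^{2} = \left(-8 + 0\right)^{2} = \left(-8\right)^{2} = 64$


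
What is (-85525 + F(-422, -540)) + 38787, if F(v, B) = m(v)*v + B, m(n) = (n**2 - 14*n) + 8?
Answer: -77695278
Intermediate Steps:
m(n) = 8 + n**2 - 14*n
F(v, B) = B + v*(8 + v**2 - 14*v) (F(v, B) = (8 + v**2 - 14*v)*v + B = v*(8 + v**2 - 14*v) + B = B + v*(8 + v**2 - 14*v))
(-85525 + F(-422, -540)) + 38787 = (-85525 + (-540 - 422*(8 + (-422)**2 - 14*(-422)))) + 38787 = (-85525 + (-540 - 422*(8 + 178084 + 5908))) + 38787 = (-85525 + (-540 - 422*184000)) + 38787 = (-85525 + (-540 - 77648000)) + 38787 = (-85525 - 77648540) + 38787 = -77734065 + 38787 = -77695278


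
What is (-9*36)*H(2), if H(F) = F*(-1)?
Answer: 648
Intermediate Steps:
H(F) = -F
(-9*36)*H(2) = (-9*36)*(-1*2) = -324*(-2) = 648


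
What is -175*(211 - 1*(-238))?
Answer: -78575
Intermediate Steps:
-175*(211 - 1*(-238)) = -175*(211 + 238) = -175*449 = -78575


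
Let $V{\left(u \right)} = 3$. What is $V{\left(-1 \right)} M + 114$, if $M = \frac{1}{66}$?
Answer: $\frac{2509}{22} \approx 114.05$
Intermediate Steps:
$M = \frac{1}{66} \approx 0.015152$
$V{\left(-1 \right)} M + 114 = 3 \cdot \frac{1}{66} + 114 = \frac{1}{22} + 114 = \frac{2509}{22}$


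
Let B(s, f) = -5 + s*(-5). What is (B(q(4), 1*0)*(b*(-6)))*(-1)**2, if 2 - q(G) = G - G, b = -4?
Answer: -360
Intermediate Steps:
q(G) = 2 (q(G) = 2 - (G - G) = 2 - 1*0 = 2 + 0 = 2)
B(s, f) = -5 - 5*s
(B(q(4), 1*0)*(b*(-6)))*(-1)**2 = ((-5 - 5*2)*(-4*(-6)))*(-1)**2 = ((-5 - 10)*24)*1 = -15*24*1 = -360*1 = -360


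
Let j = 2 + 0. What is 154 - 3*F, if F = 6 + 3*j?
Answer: 118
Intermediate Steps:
j = 2
F = 12 (F = 6 + 3*2 = 6 + 6 = 12)
154 - 3*F = 154 - 3*12 = 154 - 36 = 118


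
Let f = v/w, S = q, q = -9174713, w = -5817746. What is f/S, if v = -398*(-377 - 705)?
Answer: 215318/26688074928449 ≈ 8.0679e-9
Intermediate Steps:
v = 430636 (v = -398*(-1082) = 430636)
S = -9174713
f = -215318/2908873 (f = 430636/(-5817746) = 430636*(-1/5817746) = -215318/2908873 ≈ -0.074021)
f/S = -215318/2908873/(-9174713) = -215318/2908873*(-1/9174713) = 215318/26688074928449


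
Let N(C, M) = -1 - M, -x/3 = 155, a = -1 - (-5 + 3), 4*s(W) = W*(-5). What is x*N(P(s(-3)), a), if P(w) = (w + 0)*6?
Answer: 930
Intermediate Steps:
s(W) = -5*W/4 (s(W) = (W*(-5))/4 = (-5*W)/4 = -5*W/4)
a = 1 (a = -1 - 1*(-2) = -1 + 2 = 1)
x = -465 (x = -3*155 = -465)
P(w) = 6*w (P(w) = w*6 = 6*w)
x*N(P(s(-3)), a) = -465*(-1 - 1*1) = -465*(-1 - 1) = -465*(-2) = 930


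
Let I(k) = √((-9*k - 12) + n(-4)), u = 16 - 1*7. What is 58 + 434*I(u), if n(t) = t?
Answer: 58 + 434*I*√97 ≈ 58.0 + 4274.4*I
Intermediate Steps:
u = 9 (u = 16 - 7 = 9)
I(k) = √(-16 - 9*k) (I(k) = √((-9*k - 12) - 4) = √((-12 - 9*k) - 4) = √(-16 - 9*k))
58 + 434*I(u) = 58 + 434*√(-16 - 9*9) = 58 + 434*√(-16 - 81) = 58 + 434*√(-97) = 58 + 434*(I*√97) = 58 + 434*I*√97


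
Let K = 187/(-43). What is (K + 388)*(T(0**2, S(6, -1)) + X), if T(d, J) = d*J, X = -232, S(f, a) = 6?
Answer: -3827304/43 ≈ -89007.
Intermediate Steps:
K = -187/43 (K = 187*(-1/43) = -187/43 ≈ -4.3488)
T(d, J) = J*d
(K + 388)*(T(0**2, S(6, -1)) + X) = (-187/43 + 388)*(6*0**2 - 232) = 16497*(6*0 - 232)/43 = 16497*(0 - 232)/43 = (16497/43)*(-232) = -3827304/43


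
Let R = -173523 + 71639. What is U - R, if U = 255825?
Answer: 357709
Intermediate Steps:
R = -101884
U - R = 255825 - 1*(-101884) = 255825 + 101884 = 357709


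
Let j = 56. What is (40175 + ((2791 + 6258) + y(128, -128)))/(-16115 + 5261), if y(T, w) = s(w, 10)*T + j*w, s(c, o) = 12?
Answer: -21796/5427 ≈ -4.0162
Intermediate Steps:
y(T, w) = 12*T + 56*w
(40175 + ((2791 + 6258) + y(128, -128)))/(-16115 + 5261) = (40175 + ((2791 + 6258) + (12*128 + 56*(-128))))/(-16115 + 5261) = (40175 + (9049 + (1536 - 7168)))/(-10854) = (40175 + (9049 - 5632))*(-1/10854) = (40175 + 3417)*(-1/10854) = 43592*(-1/10854) = -21796/5427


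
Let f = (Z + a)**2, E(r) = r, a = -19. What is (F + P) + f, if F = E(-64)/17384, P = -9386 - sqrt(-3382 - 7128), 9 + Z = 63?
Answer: -17733861/2173 - I*sqrt(10510) ≈ -8161.0 - 102.52*I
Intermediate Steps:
Z = 54 (Z = -9 + 63 = 54)
f = 1225 (f = (54 - 19)**2 = 35**2 = 1225)
P = -9386 - I*sqrt(10510) (P = -9386 - sqrt(-10510) = -9386 - I*sqrt(10510) ≈ -9386.0 - 102.52*I)
F = -8/2173 (F = -64/17384 = -64*1/17384 = -8/2173 ≈ -0.0036815)
(F + P) + f = (-8/2173 + (-9386 - I*sqrt(10510))) + 1225 = (-20395786/2173 - I*sqrt(10510)) + 1225 = -17733861/2173 - I*sqrt(10510)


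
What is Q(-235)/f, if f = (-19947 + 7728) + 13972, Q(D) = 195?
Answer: 195/1753 ≈ 0.11124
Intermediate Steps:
f = 1753 (f = -12219 + 13972 = 1753)
Q(-235)/f = 195/1753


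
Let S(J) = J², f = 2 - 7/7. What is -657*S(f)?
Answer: -657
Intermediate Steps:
f = 1 (f = 2 - 7/7 = 2 - 1*1 = 2 - 1 = 1)
-657*S(f) = -657*1² = -657*1 = -657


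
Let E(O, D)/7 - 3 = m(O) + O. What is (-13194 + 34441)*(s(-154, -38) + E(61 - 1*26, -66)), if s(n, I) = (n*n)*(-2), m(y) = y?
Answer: -996930487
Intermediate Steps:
E(O, D) = 21 + 14*O (E(O, D) = 21 + 7*(O + O) = 21 + 7*(2*O) = 21 + 14*O)
s(n, I) = -2*n² (s(n, I) = n²*(-2) = -2*n²)
(-13194 + 34441)*(s(-154, -38) + E(61 - 1*26, -66)) = (-13194 + 34441)*(-2*(-154)² + (21 + 14*(61 - 1*26))) = 21247*(-2*23716 + (21 + 14*(61 - 26))) = 21247*(-47432 + (21 + 14*35)) = 21247*(-47432 + (21 + 490)) = 21247*(-47432 + 511) = 21247*(-46921) = -996930487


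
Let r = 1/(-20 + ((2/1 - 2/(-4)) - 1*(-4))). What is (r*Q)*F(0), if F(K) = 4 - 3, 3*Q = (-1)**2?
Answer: -2/81 ≈ -0.024691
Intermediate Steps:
Q = 1/3 (Q = (1/3)*(-1)**2 = (1/3)*1 = 1/3 ≈ 0.33333)
F(K) = 1
r = -2/27 (r = 1/(-20 + ((2*1 - 2*(-1/4)) + 4)) = 1/(-20 + ((2 + 1/2) + 4)) = 1/(-20 + (5/2 + 4)) = 1/(-20 + 13/2) = 1/(-27/2) = -2/27 ≈ -0.074074)
(r*Q)*F(0) = -2/27*1/3*1 = -2/81*1 = -2/81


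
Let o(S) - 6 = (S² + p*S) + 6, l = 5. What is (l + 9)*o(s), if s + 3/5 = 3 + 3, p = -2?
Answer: 10626/25 ≈ 425.04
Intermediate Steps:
s = 27/5 (s = -⅗ + (3 + 3) = -⅗ + 6 = 27/5 ≈ 5.4000)
o(S) = 12 + S² - 2*S (o(S) = 6 + ((S² - 2*S) + 6) = 6 + (6 + S² - 2*S) = 12 + S² - 2*S)
(l + 9)*o(s) = (5 + 9)*(12 + (27/5)² - 2*27/5) = 14*(12 + 729/25 - 54/5) = 14*(759/25) = 10626/25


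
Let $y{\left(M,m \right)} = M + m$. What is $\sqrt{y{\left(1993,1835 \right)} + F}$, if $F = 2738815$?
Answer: $\sqrt{2742643} \approx 1656.1$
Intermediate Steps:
$\sqrt{y{\left(1993,1835 \right)} + F} = \sqrt{\left(1993 + 1835\right) + 2738815} = \sqrt{3828 + 2738815} = \sqrt{2742643}$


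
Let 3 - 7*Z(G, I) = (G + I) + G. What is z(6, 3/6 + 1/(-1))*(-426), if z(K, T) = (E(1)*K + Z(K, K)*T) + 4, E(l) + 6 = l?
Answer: 74337/7 ≈ 10620.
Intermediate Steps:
E(l) = -6 + l
Z(G, I) = 3/7 - 2*G/7 - I/7 (Z(G, I) = 3/7 - ((G + I) + G)/7 = 3/7 - (I + 2*G)/7 = 3/7 + (-2*G/7 - I/7) = 3/7 - 2*G/7 - I/7)
z(K, T) = 4 - 5*K + T*(3/7 - 3*K/7) (z(K, T) = ((-6 + 1)*K + (3/7 - 2*K/7 - K/7)*T) + 4 = (-5*K + (3/7 - 3*K/7)*T) + 4 = (-5*K + T*(3/7 - 3*K/7)) + 4 = 4 - 5*K + T*(3/7 - 3*K/7))
z(6, 3/6 + 1/(-1))*(-426) = (4 - 5*6 - 3*(3/6 + 1/(-1))*(-1 + 6)/7)*(-426) = (4 - 30 - 3/7*(3*(⅙) + 1*(-1))*5)*(-426) = (4 - 30 - 3/7*(½ - 1)*5)*(-426) = (4 - 30 - 3/7*(-½)*5)*(-426) = (4 - 30 + 15/14)*(-426) = -349/14*(-426) = 74337/7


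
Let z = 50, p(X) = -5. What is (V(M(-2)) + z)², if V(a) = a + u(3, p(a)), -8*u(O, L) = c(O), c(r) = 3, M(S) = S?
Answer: 145161/64 ≈ 2268.1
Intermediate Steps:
u(O, L) = -3/8 (u(O, L) = -⅛*3 = -3/8)
V(a) = -3/8 + a (V(a) = a - 3/8 = -3/8 + a)
(V(M(-2)) + z)² = ((-3/8 - 2) + 50)² = (-19/8 + 50)² = (381/8)² = 145161/64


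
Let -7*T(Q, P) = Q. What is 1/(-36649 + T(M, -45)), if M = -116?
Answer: -7/256427 ≈ -2.7298e-5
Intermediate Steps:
T(Q, P) = -Q/7
1/(-36649 + T(M, -45)) = 1/(-36649 - 1/7*(-116)) = 1/(-36649 + 116/7) = 1/(-256427/7) = -7/256427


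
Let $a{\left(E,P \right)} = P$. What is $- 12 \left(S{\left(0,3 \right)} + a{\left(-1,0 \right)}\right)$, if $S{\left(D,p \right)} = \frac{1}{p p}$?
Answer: $- \frac{4}{3} \approx -1.3333$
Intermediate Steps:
$S{\left(D,p \right)} = \frac{1}{p^{2}}$
$- 12 \left(S{\left(0,3 \right)} + a{\left(-1,0 \right)}\right) = - 12 \left(\frac{1}{9} + 0\right) = \left(-12\right) \frac{1}{9} = - \frac{4}{3}$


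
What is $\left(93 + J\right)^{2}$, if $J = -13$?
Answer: $6400$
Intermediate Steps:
$\left(93 + J\right)^{2} = \left(93 - 13\right)^{2} = 80^{2} = 6400$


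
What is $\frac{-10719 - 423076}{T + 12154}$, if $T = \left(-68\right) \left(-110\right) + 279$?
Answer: $- \frac{433795}{19913} \approx -21.785$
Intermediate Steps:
$T = 7759$ ($T = 7480 + 279 = 7759$)
$\frac{-10719 - 423076}{T + 12154} = \frac{-10719 - 423076}{7759 + 12154} = - \frac{433795}{19913}$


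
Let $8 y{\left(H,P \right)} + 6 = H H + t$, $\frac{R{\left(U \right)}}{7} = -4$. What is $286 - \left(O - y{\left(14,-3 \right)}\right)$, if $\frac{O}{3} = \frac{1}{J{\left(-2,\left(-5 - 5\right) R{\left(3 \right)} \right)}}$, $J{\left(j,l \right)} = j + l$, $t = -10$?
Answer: $\frac{42880}{139} \approx 308.49$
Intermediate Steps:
$R{\left(U \right)} = -28$ ($R{\left(U \right)} = 7 \left(-4\right) = -28$)
$y{\left(H,P \right)} = -2 + \frac{H^{2}}{8}$ ($y{\left(H,P \right)} = - \frac{3}{4} + \frac{H H - 10}{8} = - \frac{3}{4} + \frac{H^{2} - 10}{8} = - \frac{3}{4} + \frac{-10 + H^{2}}{8} = - \frac{3}{4} + \left(- \frac{5}{4} + \frac{H^{2}}{8}\right) = -2 + \frac{H^{2}}{8}$)
$O = \frac{3}{278}$ ($O = \frac{3}{-2 + \left(-5 - 5\right) \left(-28\right)} = \frac{3}{-2 - -280} = \frac{3}{-2 + 280} = \frac{3}{278} \approx 0.010791$)
$286 - \left(O - y{\left(14,-3 \right)}\right) = 286 - \left(\frac{3}{278} - \left(-2 + \frac{14^{2}}{8}\right)\right) = 286 - \left(\frac{3}{278} - \left(-2 + \frac{1}{8} \cdot 196\right)\right) = 286 - \left(\frac{3}{278} - \left(-2 + \frac{49}{2}\right)\right) = 286 - \left(\frac{3}{278} - \frac{45}{2}\right) = 286 - - \frac{3126}{139} = 286 + \frac{3126}{139} = \frac{42880}{139}$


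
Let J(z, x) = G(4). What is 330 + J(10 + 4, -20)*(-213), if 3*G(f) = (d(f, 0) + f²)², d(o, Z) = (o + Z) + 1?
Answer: -30981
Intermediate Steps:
d(o, Z) = 1 + Z + o (d(o, Z) = (Z + o) + 1 = 1 + Z + o)
G(f) = (1 + f + f²)²/3 (G(f) = ((1 + 0 + f) + f²)²/3 = ((1 + f) + f²)²/3 = (1 + f + f²)²/3)
J(z, x) = 147 (J(z, x) = (1 + 4 + 4²)²/3 = (1 + 4 + 16)²/3 = (⅓)*21² = (⅓)*441 = 147)
330 + J(10 + 4, -20)*(-213) = 330 + 147*(-213) = 330 - 31311 = -30981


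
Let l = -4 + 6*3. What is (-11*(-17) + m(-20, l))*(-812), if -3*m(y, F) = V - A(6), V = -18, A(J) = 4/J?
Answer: -1412068/9 ≈ -1.5690e+5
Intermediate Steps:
l = 14 (l = -4 + 18 = 14)
m(y, F) = 56/9 (m(y, F) = -(-18 - 4/6)/3 = -(-18 - 1*⅔)/3 = -(-18 - ⅔)/3 = -⅓*(-56/3) = 56/9)
(-11*(-17) + m(-20, l))*(-812) = (-11*(-17) + 56/9)*(-812) = (187 + 56/9)*(-812) = (1739/9)*(-812) = -1412068/9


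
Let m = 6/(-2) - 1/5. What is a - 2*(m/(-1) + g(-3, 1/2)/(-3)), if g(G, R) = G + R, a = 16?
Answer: 119/15 ≈ 7.9333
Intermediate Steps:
m = -16/5 (m = 6*(-1/2) - 1*1/5 = -3 - 1/5 = -16/5 ≈ -3.2000)
a - 2*(m/(-1) + g(-3, 1/2)/(-3)) = 16 - 2*(-16/5/(-1) + (-3 + 1/2)/(-3)) = 16 - 2*(-16/5*(-1) + (-3 + 1*(1/2))*(-1/3)) = 16 - 2*(16/5 + (-3 + 1/2)*(-1/3)) = 16 - 2*(16/5 - 5/2*(-1/3)) = 16 - 2*(16/5 + 5/6) = 16 - 2*121/30 = 16 - 121/15 = 119/15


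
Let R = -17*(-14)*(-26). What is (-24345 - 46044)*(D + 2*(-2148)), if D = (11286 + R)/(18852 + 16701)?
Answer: 3583517833170/11851 ≈ 3.0238e+8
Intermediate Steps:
R = -6188 (R = 238*(-26) = -6188)
D = 5098/35553 (D = (11286 - 6188)/(18852 + 16701) = 5098/35553 ≈ 0.14339)
(-24345 - 46044)*(D + 2*(-2148)) = (-24345 - 46044)*(5098/35553 + 2*(-2148)) = -70389*(5098/35553 - 4296) = -70389*(-152730590/35553) = 3583517833170/11851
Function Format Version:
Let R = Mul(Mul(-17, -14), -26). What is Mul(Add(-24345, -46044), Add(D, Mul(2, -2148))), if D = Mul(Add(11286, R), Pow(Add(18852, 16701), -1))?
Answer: Rational(3583517833170, 11851) ≈ 3.0238e+8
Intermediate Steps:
R = -6188 (R = Mul(238, -26) = -6188)
D = Rational(5098, 35553) (D = Mul(Add(11286, -6188), Pow(Add(18852, 16701), -1)) = Mul(5098, Pow(35553, -1)) = Mul(5098, Rational(1, 35553)) = Rational(5098, 35553) ≈ 0.14339)
Mul(Add(-24345, -46044), Add(D, Mul(2, -2148))) = Mul(Add(-24345, -46044), Add(Rational(5098, 35553), Mul(2, -2148))) = Mul(-70389, Add(Rational(5098, 35553), -4296)) = Mul(-70389, Rational(-152730590, 35553)) = Rational(3583517833170, 11851)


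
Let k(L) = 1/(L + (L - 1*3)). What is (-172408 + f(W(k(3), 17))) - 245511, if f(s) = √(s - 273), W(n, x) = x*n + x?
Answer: -417919 + I*√2253/3 ≈ -4.1792e+5 + 15.822*I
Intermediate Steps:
k(L) = 1/(-3 + 2*L) (k(L) = 1/(L + (L - 3)) = 1/(L + (-3 + L)) = 1/(-3 + 2*L))
W(n, x) = x + n*x (W(n, x) = n*x + x = x + n*x)
f(s) = √(-273 + s)
(-172408 + f(W(k(3), 17))) - 245511 = (-172408 + √(-273 + 17*(1 + 1/(-3 + 2*3)))) - 245511 = (-172408 + √(-273 + 17*(1 + 1/(-3 + 6)))) - 245511 = (-172408 + √(-273 + 17*(1 + 1/3))) - 245511 = (-172408 + √(-273 + 17*(1 + ⅓))) - 245511 = (-172408 + √(-273 + 17*(4/3))) - 245511 = (-172408 + √(-273 + 68/3)) - 245511 = (-172408 + √(-751/3)) - 245511 = (-172408 + I*√2253/3) - 245511 = -417919 + I*√2253/3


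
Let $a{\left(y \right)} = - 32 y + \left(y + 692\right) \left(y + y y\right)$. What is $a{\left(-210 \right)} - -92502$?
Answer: $21254202$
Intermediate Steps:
$a{\left(y \right)} = - 32 y + \left(692 + y\right) \left(y + y^{2}\right)$
$a{\left(-210 \right)} - -92502 = - 210 \left(660 + \left(-210\right)^{2} + 693 \left(-210\right)\right) - -92502 = - 210 \left(660 + 44100 - 145530\right) + 92502 = \left(-210\right) \left(-100770\right) + 92502 = 21161700 + 92502 = 21254202$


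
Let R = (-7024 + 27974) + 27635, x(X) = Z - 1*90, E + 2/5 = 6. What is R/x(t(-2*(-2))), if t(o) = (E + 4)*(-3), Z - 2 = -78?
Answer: -48585/166 ≈ -292.68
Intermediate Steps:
E = 28/5 (E = -⅖ + 6 = 28/5 ≈ 5.6000)
Z = -76 (Z = 2 - 78 = -76)
t(o) = -144/5 (t(o) = (28/5 + 4)*(-3) = (48/5)*(-3) = -144/5)
x(X) = -166 (x(X) = -76 - 1*90 = -76 - 90 = -166)
R = 48585 (R = 20950 + 27635 = 48585)
R/x(t(-2*(-2))) = 48585/(-166) = 48585*(-1/166) = -48585/166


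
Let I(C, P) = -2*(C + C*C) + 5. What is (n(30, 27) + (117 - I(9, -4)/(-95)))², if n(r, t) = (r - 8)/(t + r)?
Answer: 43375396/3249 ≈ 13350.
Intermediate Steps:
n(r, t) = (-8 + r)/(r + t)
I(C, P) = 5 - 2*C - 2*C² (I(C, P) = -2*(C + C²) + 5 = (-2*C - 2*C²) + 5 = 5 - 2*C - 2*C²)
(n(30, 27) + (117 - I(9, -4)/(-95)))² = ((-8 + 30)/(30 + 27) + (117 - (5 - 2*9 - 2*9²)/(-95)))² = (22/57 + (117 - (5 - 18 - 2*81)*(-1)/95))² = ((1/57)*22 + (117 - (5 - 18 - 162)*(-1)/95))² = (22/57 + (117 - (-175)*(-1)/95))² = (22/57 + (117 - 1*35/19))² = (22/57 + (117 - 35/19))² = (22/57 + 2188/19)² = (6586/57)² = 43375396/3249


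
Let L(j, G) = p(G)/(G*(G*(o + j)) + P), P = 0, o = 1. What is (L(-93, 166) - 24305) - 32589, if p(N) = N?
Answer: -868885169/15272 ≈ -56894.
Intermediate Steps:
L(j, G) = 1/(G*(1 + j)) (L(j, G) = G/(G*(G*(1 + j)) + 0) = G/(G²*(1 + j) + 0) = G/((G²*(1 + j))) = G*(1/(G²*(1 + j))) = 1/(G*(1 + j)))
(L(-93, 166) - 24305) - 32589 = (1/(166*(1 - 93)) - 24305) - 32589 = ((1/166)/(-92) - 24305) - 32589 = ((1/166)*(-1/92) - 24305) - 32589 = (-1/15272 - 24305) - 32589 = -371185961/15272 - 32589 = -868885169/15272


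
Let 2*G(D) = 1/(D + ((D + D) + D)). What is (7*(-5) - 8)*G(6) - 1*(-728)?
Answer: 34901/48 ≈ 727.10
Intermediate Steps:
G(D) = 1/(8*D) (G(D) = 1/(2*(D + ((D + D) + D))) = 1/(2*(D + (2*D + D))) = 1/(2*(D + 3*D)) = 1/(2*((4*D))) = (1/(4*D))/2 = 1/(8*D))
(7*(-5) - 8)*G(6) - 1*(-728) = (7*(-5) - 8)*((⅛)/6) - 1*(-728) = (-35 - 8)*((⅛)*(⅙)) + 728 = -43*1/48 + 728 = -43/48 + 728 = 34901/48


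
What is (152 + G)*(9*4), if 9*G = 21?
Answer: 5556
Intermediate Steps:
G = 7/3 (G = (⅑)*21 = 7/3 ≈ 2.3333)
(152 + G)*(9*4) = (152 + 7/3)*(9*4) = (463/3)*36 = 5556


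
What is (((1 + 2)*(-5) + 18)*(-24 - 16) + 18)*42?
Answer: -4284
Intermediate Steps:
(((1 + 2)*(-5) + 18)*(-24 - 16) + 18)*42 = ((3*(-5) + 18)*(-40) + 18)*42 = ((-15 + 18)*(-40) + 18)*42 = (3*(-40) + 18)*42 = (-120 + 18)*42 = -102*42 = -4284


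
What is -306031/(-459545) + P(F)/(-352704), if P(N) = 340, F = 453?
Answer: 26945528131/40520839920 ≈ 0.66498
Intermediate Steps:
-306031/(-459545) + P(F)/(-352704) = -306031/(-459545) + 340/(-352704) = -306031*(-1/459545) + 340*(-1/352704) = 306031/459545 - 85/88176 = 26945528131/40520839920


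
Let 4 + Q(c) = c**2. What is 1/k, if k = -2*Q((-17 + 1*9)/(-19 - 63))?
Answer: 1681/13416 ≈ 0.12530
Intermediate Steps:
Q(c) = -4 + c**2
k = 13416/1681 (k = -2*(-4 + ((-17 + 1*9)/(-19 - 63))**2) = -2*(-4 + ((-17 + 9)/(-82))**2) = -2*(-4 + (-8*(-1/82))**2) = -2*(-4 + (4/41)**2) = -2*(-4 + 16/1681) = -2*(-6708/1681) = 13416/1681 ≈ 7.9810)
1/k = 1/(13416/1681) = 1681/13416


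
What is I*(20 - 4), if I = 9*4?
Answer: 576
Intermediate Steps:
I = 36
I*(20 - 4) = 36*(20 - 4) = 36*16 = 576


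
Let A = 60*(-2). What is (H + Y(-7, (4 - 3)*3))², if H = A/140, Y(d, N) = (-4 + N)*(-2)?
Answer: 64/49 ≈ 1.3061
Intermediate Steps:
A = -120
Y(d, N) = 8 - 2*N
H = -6/7 (H = -120/140 = -120*1/140 = -6/7 ≈ -0.85714)
(H + Y(-7, (4 - 3)*3))² = (-6/7 + (8 - 2*(4 - 3)*3))² = (-6/7 + (8 - 2*3))² = (-6/7 + (8 - 6))² = (-6/7 + 2)² = (8/7)² = 64/49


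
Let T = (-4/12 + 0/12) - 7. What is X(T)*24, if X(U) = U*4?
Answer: -704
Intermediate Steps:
T = -22/3 (T = (-4*1/12 + 0*(1/12)) - 7 = (-⅓ + 0) - 7 = -⅓ - 7 = -22/3 ≈ -7.3333)
X(U) = 4*U
X(T)*24 = (4*(-22/3))*24 = -88/3*24 = -704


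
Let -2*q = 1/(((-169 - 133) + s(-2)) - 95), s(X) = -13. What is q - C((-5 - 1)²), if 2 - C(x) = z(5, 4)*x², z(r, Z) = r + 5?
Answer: 10625561/820 ≈ 12958.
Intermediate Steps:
z(r, Z) = 5 + r
C(x) = 2 - 10*x² (C(x) = 2 - (5 + 5)*x² = 2 - 10*x²)
q = 1/820 (q = -1/(2*(((-169 - 133) - 13) - 95)) = -1/(2*((-302 - 13) - 95)) = -1/(2*(-315 - 95)) = -½/(-410) = -½*(-1/410) = 1/820 ≈ 0.0012195)
q - C((-5 - 1)²) = 1/820 - (2 - 10*(-5 - 1)⁴) = 1/820 - (2 - 10*((-6)²)²) = 1/820 - (2 - 10*36²) = 1/820 - (2 - 10*1296) = 1/820 - (2 - 12960) = 1/820 - 1*(-12958) = 1/820 + 12958 = 10625561/820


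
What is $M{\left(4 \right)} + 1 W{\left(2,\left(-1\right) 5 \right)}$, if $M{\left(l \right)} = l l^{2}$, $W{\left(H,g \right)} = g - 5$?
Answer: $54$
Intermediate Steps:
$W{\left(H,g \right)} = -5 + g$
$M{\left(l \right)} = l^{3}$
$M{\left(4 \right)} + 1 W{\left(2,\left(-1\right) 5 \right)} = 4^{3} + 1 \left(-5 - 5\right) = 64 + 1 \left(-5 - 5\right) = 64 + 1 \left(-10\right) = 64 - 10 = 54$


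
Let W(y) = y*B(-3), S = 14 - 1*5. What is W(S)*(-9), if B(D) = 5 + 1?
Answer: -486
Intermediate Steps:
S = 9 (S = 14 - 5 = 9)
B(D) = 6
W(y) = 6*y (W(y) = y*6 = 6*y)
W(S)*(-9) = (6*9)*(-9) = 54*(-9) = -486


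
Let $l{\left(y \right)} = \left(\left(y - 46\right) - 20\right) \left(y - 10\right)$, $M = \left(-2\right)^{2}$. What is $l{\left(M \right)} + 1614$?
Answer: $1986$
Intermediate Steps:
$M = 4$
$l{\left(y \right)} = \left(-66 + y\right) \left(-10 + y\right)$ ($l{\left(y \right)} = \left(\left(-46 + y\right) - 20\right) \left(-10 + y\right) = \left(-66 + y\right) \left(-10 + y\right)$)
$l{\left(M \right)} + 1614 = \left(660 + 4^{2} - 304\right) + 1614 = \left(660 + 16 - 304\right) + 1614 = 372 + 1614 = 1986$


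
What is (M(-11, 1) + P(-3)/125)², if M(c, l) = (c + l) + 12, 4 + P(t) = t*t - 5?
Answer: 4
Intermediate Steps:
P(t) = -9 + t² (P(t) = -4 + (t*t - 5) = -4 + (t² - 5) = -4 + (-5 + t²) = -9 + t²)
M(c, l) = 12 + c + l
(M(-11, 1) + P(-3)/125)² = ((12 - 11 + 1) + (-9 + (-3)²)/125)² = (2 + (-9 + 9)*(1/125))² = (2 + 0*(1/125))² = (2 + 0)² = 2² = 4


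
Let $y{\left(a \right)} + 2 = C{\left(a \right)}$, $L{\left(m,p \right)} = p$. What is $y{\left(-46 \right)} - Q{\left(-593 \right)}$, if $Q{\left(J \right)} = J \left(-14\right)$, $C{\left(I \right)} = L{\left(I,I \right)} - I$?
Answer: $-8304$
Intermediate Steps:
$C{\left(I \right)} = 0$ ($C{\left(I \right)} = I - I = 0$)
$Q{\left(J \right)} = - 14 J$
$y{\left(a \right)} = -2$ ($y{\left(a \right)} = -2 + 0 = -2$)
$y{\left(-46 \right)} - Q{\left(-593 \right)} = -2 - \left(-14\right) \left(-593\right) = -2 - 8302 = -8304$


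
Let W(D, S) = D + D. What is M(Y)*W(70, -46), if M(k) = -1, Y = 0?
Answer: -140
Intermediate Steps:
W(D, S) = 2*D
M(Y)*W(70, -46) = -2*70 = -1*140 = -140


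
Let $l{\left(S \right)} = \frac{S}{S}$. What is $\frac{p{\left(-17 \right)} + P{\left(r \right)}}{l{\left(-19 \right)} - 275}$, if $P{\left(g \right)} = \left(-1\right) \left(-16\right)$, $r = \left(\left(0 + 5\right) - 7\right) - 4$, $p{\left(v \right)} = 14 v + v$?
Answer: $\frac{239}{274} \approx 0.87226$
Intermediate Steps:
$p{\left(v \right)} = 15 v$
$l{\left(S \right)} = 1$
$r = -6$ ($r = \left(5 - 7\right) - 4 = -2 - 4 = -6$)
$P{\left(g \right)} = 16$
$\frac{p{\left(-17 \right)} + P{\left(r \right)}}{l{\left(-19 \right)} - 275} = \frac{15 \left(-17\right) + 16}{1 - 275} = \frac{-255 + 16}{-274} = \left(-239\right) \left(- \frac{1}{274}\right) = \frac{239}{274}$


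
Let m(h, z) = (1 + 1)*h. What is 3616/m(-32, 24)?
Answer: -113/2 ≈ -56.500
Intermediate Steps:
m(h, z) = 2*h
3616/m(-32, 24) = 3616/((2*(-32))) = 3616/(-64) = 3616*(-1/64) = -113/2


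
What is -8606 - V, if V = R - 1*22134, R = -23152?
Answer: 36680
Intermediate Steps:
V = -45286 (V = -23152 - 1*22134 = -23152 - 22134 = -45286)
-8606 - V = -8606 - 1*(-45286) = -8606 + 45286 = 36680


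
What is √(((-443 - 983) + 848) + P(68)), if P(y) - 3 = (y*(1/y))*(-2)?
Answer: I*√577 ≈ 24.021*I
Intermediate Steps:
P(y) = 1 (P(y) = 3 + (y*(1/y))*(-2) = 3 + (y/y)*(-2) = 3 + 1*(-2) = 3 - 2 = 1)
√(((-443 - 983) + 848) + P(68)) = √(((-443 - 983) + 848) + 1) = √((-1426 + 848) + 1) = √(-578 + 1) = √(-577) = I*√577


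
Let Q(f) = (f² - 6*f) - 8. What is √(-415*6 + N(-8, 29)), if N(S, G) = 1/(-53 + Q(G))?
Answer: I*√914417034/606 ≈ 49.9*I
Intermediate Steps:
Q(f) = -8 + f² - 6*f
N(S, G) = 1/(-61 + G² - 6*G) (N(S, G) = 1/(-53 + (-8 + G² - 6*G)) = 1/(-61 + G² - 6*G))
√(-415*6 + N(-8, 29)) = √(-415*6 + 1/(-61 + 29² - 6*29)) = √(-2490 + 1/(-61 + 841 - 174)) = √(-2490 + 1/606) = √(-1508939/606) = I*√914417034/606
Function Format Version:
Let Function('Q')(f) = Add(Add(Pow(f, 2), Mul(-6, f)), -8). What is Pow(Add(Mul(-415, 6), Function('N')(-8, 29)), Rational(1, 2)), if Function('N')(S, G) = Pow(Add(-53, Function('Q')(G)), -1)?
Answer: Mul(Rational(1, 606), I, Pow(914417034, Rational(1, 2))) ≈ Mul(49.900, I)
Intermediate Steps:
Function('Q')(f) = Add(-8, Pow(f, 2), Mul(-6, f))
Function('N')(S, G) = Pow(Add(-61, Pow(G, 2), Mul(-6, G)), -1) (Function('N')(S, G) = Pow(Add(-53, Add(-8, Pow(G, 2), Mul(-6, G))), -1) = Pow(Add(-61, Pow(G, 2), Mul(-6, G)), -1))
Pow(Add(Mul(-415, 6), Function('N')(-8, 29)), Rational(1, 2)) = Pow(Add(Mul(-415, 6), Pow(Add(-61, Pow(29, 2), Mul(-6, 29)), -1)), Rational(1, 2)) = Pow(Add(-2490, Pow(Add(-61, 841, -174), -1)), Rational(1, 2)) = Pow(Add(-2490, Pow(606, -1)), Rational(1, 2)) = Pow(Add(-2490, Rational(1, 606)), Rational(1, 2)) = Pow(Rational(-1508939, 606), Rational(1, 2)) = Mul(Rational(1, 606), I, Pow(914417034, Rational(1, 2)))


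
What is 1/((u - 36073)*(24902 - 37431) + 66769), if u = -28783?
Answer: 1/812647593 ≈ 1.2305e-9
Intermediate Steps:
1/((u - 36073)*(24902 - 37431) + 66769) = 1/((-28783 - 36073)*(24902 - 37431) + 66769) = 1/(-64856*(-12529) + 66769) = 1/(812580824 + 66769) = 1/812647593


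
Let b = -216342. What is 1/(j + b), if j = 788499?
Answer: 1/572157 ≈ 1.7478e-6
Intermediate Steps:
1/(j + b) = 1/(788499 - 216342) = 1/572157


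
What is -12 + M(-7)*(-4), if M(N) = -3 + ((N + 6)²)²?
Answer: -4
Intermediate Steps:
M(N) = -3 + (6 + N)⁴ (M(N) = -3 + ((6 + N)²)² = -3 + (6 + N)⁴)
-12 + M(-7)*(-4) = -12 + (-3 + (6 - 7)⁴)*(-4) = -12 + (-3 + (-1)⁴)*(-4) = -12 + (-3 + 1)*(-4) = -12 - 2*(-4) = -12 + 8 = -4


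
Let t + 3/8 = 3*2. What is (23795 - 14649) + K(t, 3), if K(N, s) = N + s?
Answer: 73237/8 ≈ 9154.6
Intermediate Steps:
t = 45/8 (t = -3/8 + 3*2 = -3/8 + 6 = 45/8 ≈ 5.6250)
(23795 - 14649) + K(t, 3) = (23795 - 14649) + (45/8 + 3) = 9146 + 69/8 = 73237/8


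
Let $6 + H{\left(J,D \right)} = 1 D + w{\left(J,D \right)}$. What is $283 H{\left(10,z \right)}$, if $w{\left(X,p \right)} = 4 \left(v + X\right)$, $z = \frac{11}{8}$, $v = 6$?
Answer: $\frac{134425}{8} \approx 16803.0$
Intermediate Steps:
$z = \frac{11}{8}$ ($z = 11 \cdot \frac{1}{8} = \frac{11}{8} \approx 1.375$)
$w{\left(X,p \right)} = 24 + 4 X$ ($w{\left(X,p \right)} = 4 \left(6 + X\right) = 24 + 4 X$)
$H{\left(J,D \right)} = 18 + D + 4 J$ ($H{\left(J,D \right)} = -6 + \left(1 D + \left(24 + 4 J\right)\right) = -6 + \left(D + \left(24 + 4 J\right)\right) = -6 + \left(24 + D + 4 J\right) = 18 + D + 4 J$)
$283 H{\left(10,z \right)} = 283 \left(18 + \frac{11}{8} + 4 \cdot 10\right) = 283 \left(18 + \frac{11}{8} + 40\right) = 283 \cdot \frac{475}{8} = \frac{134425}{8}$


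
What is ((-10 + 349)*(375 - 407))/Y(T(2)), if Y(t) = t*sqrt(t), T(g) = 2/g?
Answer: -10848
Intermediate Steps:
Y(t) = t**(3/2)
((-10 + 349)*(375 - 407))/Y(T(2)) = ((-10 + 349)*(375 - 407))/((2/2)**(3/2)) = (339*(-32))/((2*(1/2))**(3/2)) = -10848/(1**(3/2)) = -10848/1 = -10848*1 = -10848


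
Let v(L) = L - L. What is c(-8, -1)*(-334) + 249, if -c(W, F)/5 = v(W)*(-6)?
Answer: 249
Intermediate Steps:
v(L) = 0
c(W, F) = 0 (c(W, F) = -0*(-6) = -5*0 = 0)
c(-8, -1)*(-334) + 249 = 0*(-334) + 249 = 0 + 249 = 249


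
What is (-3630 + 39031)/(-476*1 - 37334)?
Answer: -35401/37810 ≈ -0.93629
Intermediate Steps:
(-3630 + 39031)/(-476*1 - 37334) = 35401/(-476 - 37334) = 35401/(-37810) = 35401*(-1/37810) = -35401/37810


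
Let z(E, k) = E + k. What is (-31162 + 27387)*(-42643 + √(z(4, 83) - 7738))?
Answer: 160977325 - 3775*I*√7651 ≈ 1.6098e+8 - 3.302e+5*I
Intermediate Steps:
(-31162 + 27387)*(-42643 + √(z(4, 83) - 7738)) = (-31162 + 27387)*(-42643 + √((4 + 83) - 7738)) = -3775*(-42643 + √(87 - 7738)) = -3775*(-42643 + √(-7651)) = -3775*(-42643 + I*√7651) = 160977325 - 3775*I*√7651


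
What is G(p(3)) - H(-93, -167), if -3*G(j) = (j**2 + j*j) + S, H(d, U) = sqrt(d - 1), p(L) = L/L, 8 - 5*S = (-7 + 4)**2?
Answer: -3/5 - I*sqrt(94) ≈ -0.6 - 9.6954*I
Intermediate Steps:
S = -1/5 (S = 8/5 - (-7 + 4)**2/5 = 8/5 - 1/5*(-3)**2 = 8/5 - 1/5*9 = 8/5 - 9/5 = -1/5 ≈ -0.20000)
p(L) = 1
H(d, U) = sqrt(-1 + d)
G(j) = 1/15 - 2*j**2/3 (G(j) = -((j**2 + j*j) - 1/5)/3 = -((j**2 + j**2) - 1/5)/3 = -(2*j**2 - 1/5)/3 = -(-1/5 + 2*j**2)/3 = 1/15 - 2*j**2/3)
G(p(3)) - H(-93, -167) = (1/15 - 2/3*1**2) - sqrt(-1 - 93) = (1/15 - 2/3*1) - sqrt(-94) = (1/15 - 2/3) - I*sqrt(94) = -3/5 - I*sqrt(94)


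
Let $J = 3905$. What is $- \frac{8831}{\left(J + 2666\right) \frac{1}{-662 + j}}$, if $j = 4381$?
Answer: $- \frac{32842489}{6571} \approx -4998.1$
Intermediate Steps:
$- \frac{8831}{\left(J + 2666\right) \frac{1}{-662 + j}} = - \frac{8831}{\left(3905 + 2666\right) \frac{1}{-662 + 4381}} = - \frac{8831}{6571 \cdot \frac{1}{3719}} = - \frac{8831}{\frac{6571}{3719}} = \left(-8831\right) \frac{3719}{6571} = - \frac{32842489}{6571}$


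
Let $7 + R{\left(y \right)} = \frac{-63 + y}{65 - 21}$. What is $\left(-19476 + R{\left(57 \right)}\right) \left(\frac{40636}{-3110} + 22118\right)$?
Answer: $- \frac{7366669170594}{17105} \approx -4.3067 \cdot 10^{8}$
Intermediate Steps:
$R{\left(y \right)} = - \frac{371}{44} + \frac{y}{44}$ ($R{\left(y \right)} = -7 + \frac{-63 + y}{65 - 21} = -7 + \frac{-63 + y}{44} = -7 + \left(-63 + y\right) \frac{1}{44} = -7 + \left(- \frac{63}{44} + \frac{y}{44}\right) = - \frac{371}{44} + \frac{y}{44}$)
$\left(-19476 + R{\left(57 \right)}\right) \left(\frac{40636}{-3110} + 22118\right) = \left(-19476 + \left(- \frac{371}{44} + \frac{1}{44} \cdot 57\right)\right) \left(\frac{40636}{-3110} + 22118\right) = \left(-19476 + \left(- \frac{371}{44} + \frac{57}{44}\right)\right) \left(40636 \left(- \frac{1}{3110}\right) + 22118\right) = \left(-19476 - \frac{157}{22}\right) \left(- \frac{20318}{1555} + 22118\right) = \left(- \frac{428629}{22}\right) \frac{34373172}{1555} = - \frac{7366669170594}{17105}$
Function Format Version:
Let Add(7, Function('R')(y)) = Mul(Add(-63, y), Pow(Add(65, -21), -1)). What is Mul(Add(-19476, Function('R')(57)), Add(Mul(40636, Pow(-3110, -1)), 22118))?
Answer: Rational(-7366669170594, 17105) ≈ -4.3067e+8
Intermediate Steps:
Function('R')(y) = Add(Rational(-371, 44), Mul(Rational(1, 44), y)) (Function('R')(y) = Add(-7, Mul(Add(-63, y), Pow(Add(65, -21), -1))) = Add(-7, Mul(Add(-63, y), Pow(44, -1))) = Add(-7, Mul(Add(-63, y), Rational(1, 44))) = Add(-7, Add(Rational(-63, 44), Mul(Rational(1, 44), y))) = Add(Rational(-371, 44), Mul(Rational(1, 44), y)))
Mul(Add(-19476, Function('R')(57)), Add(Mul(40636, Pow(-3110, -1)), 22118)) = Mul(Add(-19476, Add(Rational(-371, 44), Mul(Rational(1, 44), 57))), Add(Mul(40636, Pow(-3110, -1)), 22118)) = Mul(Add(-19476, Add(Rational(-371, 44), Rational(57, 44))), Add(Mul(40636, Rational(-1, 3110)), 22118)) = Mul(Add(-19476, Rational(-157, 22)), Add(Rational(-20318, 1555), 22118)) = Mul(Rational(-428629, 22), Rational(34373172, 1555)) = Rational(-7366669170594, 17105)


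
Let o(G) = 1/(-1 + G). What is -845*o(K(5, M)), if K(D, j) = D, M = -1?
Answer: -845/4 ≈ -211.25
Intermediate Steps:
-845*o(K(5, M)) = -845/(-1 + 5) = -845/4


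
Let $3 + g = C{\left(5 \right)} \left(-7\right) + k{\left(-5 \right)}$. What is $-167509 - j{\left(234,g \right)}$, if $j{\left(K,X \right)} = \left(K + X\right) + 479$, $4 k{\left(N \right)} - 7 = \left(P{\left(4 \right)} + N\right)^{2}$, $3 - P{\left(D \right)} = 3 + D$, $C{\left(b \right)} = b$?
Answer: $-168206$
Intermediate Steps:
$P{\left(D \right)} = - D$ ($P{\left(D \right)} = 3 - \left(3 + D\right) = - D$)
$k{\left(N \right)} = \frac{7}{4} + \frac{\left(-4 + N\right)^{2}}{4}$ ($k{\left(N \right)} = \frac{7}{4} + \frac{\left(\left(-1\right) 4 + N\right)^{2}}{4} = \frac{7}{4} + \frac{\left(-4 + N\right)^{2}}{4}$)
$g = -16$ ($g = -3 + \left(5 \left(-7\right) + \left(\frac{7}{4} + \frac{\left(-4 - 5\right)^{2}}{4}\right)\right) = -3 - \left(\frac{133}{4} - \frac{81}{4}\right) = -3 + \left(-35 + \left(\frac{7}{4} + \frac{1}{4} \cdot 81\right)\right) = -3 + \left(-35 + \left(\frac{7}{4} + \frac{81}{4}\right)\right) = -3 + \left(-35 + 22\right) = -3 - 13 = -16$)
$j{\left(K,X \right)} = 479 + K + X$
$-167509 - j{\left(234,g \right)} = -167509 - \left(479 + 234 - 16\right) = -167509 - 697 = -168206$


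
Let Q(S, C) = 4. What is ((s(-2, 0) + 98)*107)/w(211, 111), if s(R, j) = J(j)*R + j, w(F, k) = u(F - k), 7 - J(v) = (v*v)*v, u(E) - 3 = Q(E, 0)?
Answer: 1284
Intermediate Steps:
u(E) = 7 (u(E) = 3 + 4 = 7)
J(v) = 7 - v**3 (J(v) = 7 - v*v*v = 7 - v**2*v = 7 - v**3)
w(F, k) = 7
s(R, j) = j + R*(7 - j**3) (s(R, j) = (7 - j**3)*R + j = R*(7 - j**3) + j = j + R*(7 - j**3))
((s(-2, 0) + 98)*107)/w(211, 111) = (((0 - 1*(-2)*(-7 + 0**3)) + 98)*107)/7 = (((0 - 1*(-2)*(-7 + 0)) + 98)*107)*(1/7) = (((0 - 1*(-2)*(-7)) + 98)*107)*(1/7) = (((0 - 14) + 98)*107)*(1/7) = ((-14 + 98)*107)*(1/7) = (84*107)*(1/7) = 8988*(1/7) = 1284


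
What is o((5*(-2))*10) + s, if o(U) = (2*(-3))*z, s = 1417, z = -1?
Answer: 1423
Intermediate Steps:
o(U) = 6 (o(U) = (2*(-3))*(-1) = -6*(-1) = 6)
o((5*(-2))*10) + s = 6 + 1417 = 1423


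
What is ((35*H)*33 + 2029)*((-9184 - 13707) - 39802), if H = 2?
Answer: -272024927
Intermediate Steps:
((35*H)*33 + 2029)*((-9184 - 13707) - 39802) = ((35*2)*33 + 2029)*((-9184 - 13707) - 39802) = (70*33 + 2029)*(-22891 - 39802) = (2310 + 2029)*(-62693) = 4339*(-62693) = -272024927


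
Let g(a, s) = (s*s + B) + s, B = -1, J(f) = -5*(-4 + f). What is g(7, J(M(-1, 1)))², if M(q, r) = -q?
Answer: 57121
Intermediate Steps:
J(f) = 20 - 5*f
g(a, s) = -1 + s + s² (g(a, s) = (s*s - 1) + s = (s² - 1) + s = (-1 + s²) + s = -1 + s + s²)
g(7, J(M(-1, 1)))² = (-1 + (20 - (-5)*(-1)) + (20 - (-5)*(-1))²)² = (-1 + (20 - 5*1) + (20 - 5*1)²)² = (-1 + (20 - 5) + (20 - 5)²)² = (-1 + 15 + 15²)² = (-1 + 15 + 225)² = 239² = 57121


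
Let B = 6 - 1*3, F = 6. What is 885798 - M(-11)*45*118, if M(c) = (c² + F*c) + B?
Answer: 577818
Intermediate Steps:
B = 3 (B = 6 - 3 = 3)
M(c) = 3 + c² + 6*c (M(c) = (c² + 6*c) + 3 = 3 + c² + 6*c)
885798 - M(-11)*45*118 = 885798 - (3 + (-11)² + 6*(-11))*45*118 = 885798 - (3 + 121 - 66)*45*118 = 885798 - 58*45*118 = 885798 - 2610*118 = 885798 - 1*307980 = 885798 - 307980 = 577818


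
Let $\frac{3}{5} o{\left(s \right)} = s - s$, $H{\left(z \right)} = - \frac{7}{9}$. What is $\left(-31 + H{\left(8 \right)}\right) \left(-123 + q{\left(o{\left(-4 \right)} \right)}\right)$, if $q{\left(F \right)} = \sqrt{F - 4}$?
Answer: $\frac{11726}{3} - \frac{572 i}{9} \approx 3908.7 - 63.556 i$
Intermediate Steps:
$H{\left(z \right)} = - \frac{7}{9}$ ($H{\left(z \right)} = \left(-7\right) \frac{1}{9} = - \frac{7}{9}$)
$o{\left(s \right)} = 0$ ($o{\left(s \right)} = \frac{5 \left(s - s\right)}{3} = \frac{5}{3} \cdot 0 = 0$)
$q{\left(F \right)} = \sqrt{-4 + F}$
$\left(-31 + H{\left(8 \right)}\right) \left(-123 + q{\left(o{\left(-4 \right)} \right)}\right) = \left(-31 - \frac{7}{9}\right) \left(-123 + \sqrt{-4 + 0}\right) = - \frac{286 \left(-123 + \sqrt{-4}\right)}{9} = - \frac{286 \left(-123 + 2 i\right)}{9} = \frac{11726}{3} - \frac{572 i}{9}$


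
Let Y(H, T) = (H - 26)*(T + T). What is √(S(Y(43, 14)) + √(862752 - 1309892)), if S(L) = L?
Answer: √(476 + 2*I*√111785) ≈ 25.464 + 13.13*I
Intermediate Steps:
Y(H, T) = 2*T*(-26 + H) (Y(H, T) = (-26 + H)*(2*T) = 2*T*(-26 + H))
√(S(Y(43, 14)) + √(862752 - 1309892)) = √(2*14*(-26 + 43) + √(862752 - 1309892)) = √(2*14*17 + √(-447140)) = √(476 + 2*I*√111785)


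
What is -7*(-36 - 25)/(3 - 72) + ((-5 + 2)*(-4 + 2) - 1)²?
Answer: 1298/69 ≈ 18.812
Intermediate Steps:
-7*(-36 - 25)/(3 - 72) + ((-5 + 2)*(-4 + 2) - 1)² = -(-427)/(-69) + (-3*(-2) - 1)² = -(-427)*(-1)/69 + (6 - 1)² = -7*61/69 + 5² = -427/69 + 25 = 1298/69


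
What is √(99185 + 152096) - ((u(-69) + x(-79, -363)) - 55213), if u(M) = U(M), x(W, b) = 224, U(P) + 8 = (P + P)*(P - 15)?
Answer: 43405 + √251281 ≈ 43906.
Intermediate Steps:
U(P) = -8 + 2*P*(-15 + P) (U(P) = -8 + (P + P)*(P - 15) = -8 + (2*P)*(-15 + P) = -8 + 2*P*(-15 + P))
u(M) = -8 - 30*M + 2*M²
√(99185 + 152096) - ((u(-69) + x(-79, -363)) - 55213) = √(99185 + 152096) - (((-8 - 30*(-69) + 2*(-69)²) + 224) - 55213) = √251281 - (((-8 + 2070 + 2*4761) + 224) - 55213) = √251281 - (((-8 + 2070 + 9522) + 224) - 55213) = √251281 - ((11584 + 224) - 55213) = √251281 - (11808 - 55213) = √251281 - 1*(-43405) = √251281 + 43405 = 43405 + √251281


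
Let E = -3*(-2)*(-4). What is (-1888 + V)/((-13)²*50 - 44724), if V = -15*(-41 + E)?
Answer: 913/36274 ≈ 0.025170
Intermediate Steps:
E = -24 (E = 6*(-4) = -24)
V = 975 (V = -15*(-41 - 24) = -15*(-65) = 975)
(-1888 + V)/((-13)²*50 - 44724) = (-1888 + 975)/((-13)²*50 - 44724) = -913/(169*50 - 44724) = -913/(8450 - 44724) = -913/(-36274) = -913*(-1/36274) = 913/36274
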